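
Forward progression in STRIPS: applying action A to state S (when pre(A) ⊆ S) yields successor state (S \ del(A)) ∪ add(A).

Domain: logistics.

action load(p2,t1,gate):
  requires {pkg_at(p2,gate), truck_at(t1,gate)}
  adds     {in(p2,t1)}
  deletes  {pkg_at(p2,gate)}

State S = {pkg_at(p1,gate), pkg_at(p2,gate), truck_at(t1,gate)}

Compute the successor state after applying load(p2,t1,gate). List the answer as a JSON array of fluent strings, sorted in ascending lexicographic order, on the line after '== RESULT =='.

Progress:
  pre ⊆ S: {pkg_at(p2,gate), truck_at(t1,gate)} ⊆ S  — applicable
  S \ del = {pkg_at(p1,gate), truck_at(t1,gate)}
  ∪ add   = {in(p2,t1), pkg_at(p1,gate), truck_at(t1,gate)}

== RESULT ==
["in(p2,t1)", "pkg_at(p1,gate)", "truck_at(t1,gate)"]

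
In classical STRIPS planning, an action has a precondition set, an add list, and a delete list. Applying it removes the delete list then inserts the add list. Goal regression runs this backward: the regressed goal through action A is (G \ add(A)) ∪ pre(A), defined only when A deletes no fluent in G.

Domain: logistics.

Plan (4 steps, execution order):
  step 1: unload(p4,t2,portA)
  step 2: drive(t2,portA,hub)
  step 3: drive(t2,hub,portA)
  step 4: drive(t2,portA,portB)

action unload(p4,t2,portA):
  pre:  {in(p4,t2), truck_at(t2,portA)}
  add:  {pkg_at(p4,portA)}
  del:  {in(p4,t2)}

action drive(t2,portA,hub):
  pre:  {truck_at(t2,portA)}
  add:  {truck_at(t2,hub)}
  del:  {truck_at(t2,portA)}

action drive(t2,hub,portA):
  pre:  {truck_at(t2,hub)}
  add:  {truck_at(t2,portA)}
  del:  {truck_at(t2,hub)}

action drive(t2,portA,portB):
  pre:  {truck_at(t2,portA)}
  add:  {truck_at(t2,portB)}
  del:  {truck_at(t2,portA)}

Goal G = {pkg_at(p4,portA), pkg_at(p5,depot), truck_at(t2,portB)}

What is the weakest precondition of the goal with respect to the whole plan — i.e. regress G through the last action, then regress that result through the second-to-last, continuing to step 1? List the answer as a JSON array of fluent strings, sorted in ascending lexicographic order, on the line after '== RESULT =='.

Work backward from the goal:
  through step 4 (drive(t2,portA,portB)): drop {truck_at(t2,portB)}, keep {pkg_at(p4,portA), pkg_at(p5,depot)}, require {truck_at(t2,portA)}
    → {pkg_at(p4,portA), pkg_at(p5,depot), truck_at(t2,portA)}
  through step 3 (drive(t2,hub,portA)): drop {truck_at(t2,portA)}, keep {pkg_at(p4,portA), pkg_at(p5,depot)}, require {truck_at(t2,hub)}
    → {pkg_at(p4,portA), pkg_at(p5,depot), truck_at(t2,hub)}
  through step 2 (drive(t2,portA,hub)): drop {truck_at(t2,hub)}, keep {pkg_at(p4,portA), pkg_at(p5,depot)}, require {truck_at(t2,portA)}
    → {pkg_at(p4,portA), pkg_at(p5,depot), truck_at(t2,portA)}
  through step 1 (unload(p4,t2,portA)): drop {pkg_at(p4,portA)}, keep {pkg_at(p5,depot), truck_at(t2,portA)}, require {in(p4,t2), truck_at(t2,portA)}
    → {in(p4,t2), pkg_at(p5,depot), truck_at(t2,portA)}

== RESULT ==
["in(p4,t2)", "pkg_at(p5,depot)", "truck_at(t2,portA)"]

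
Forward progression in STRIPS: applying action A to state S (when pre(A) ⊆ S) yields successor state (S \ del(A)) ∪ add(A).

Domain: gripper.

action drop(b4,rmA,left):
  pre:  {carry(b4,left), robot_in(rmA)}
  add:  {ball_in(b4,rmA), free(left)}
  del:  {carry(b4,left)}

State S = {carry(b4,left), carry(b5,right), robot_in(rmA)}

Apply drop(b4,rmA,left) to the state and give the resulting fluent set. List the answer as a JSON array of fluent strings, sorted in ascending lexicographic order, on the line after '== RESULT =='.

Compute (S \ del) ∪ add:
  pre ⊆ S: {carry(b4,left), robot_in(rmA)} ⊆ S  — applicable
  S \ del = {carry(b5,right), robot_in(rmA)}
  ∪ add   = {ball_in(b4,rmA), carry(b5,right), free(left), robot_in(rmA)}

== RESULT ==
["ball_in(b4,rmA)", "carry(b5,right)", "free(left)", "robot_in(rmA)"]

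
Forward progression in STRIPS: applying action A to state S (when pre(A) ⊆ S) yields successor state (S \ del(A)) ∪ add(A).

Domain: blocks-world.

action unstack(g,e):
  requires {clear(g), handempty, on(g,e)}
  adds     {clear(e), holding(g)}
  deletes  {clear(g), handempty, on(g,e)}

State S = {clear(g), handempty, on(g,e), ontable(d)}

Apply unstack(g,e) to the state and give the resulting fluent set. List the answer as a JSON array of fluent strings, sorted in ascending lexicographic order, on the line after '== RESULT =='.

Compute (S \ del) ∪ add:
  pre ⊆ S: {clear(g), handempty, on(g,e)} ⊆ S  — applicable
  S \ del = {ontable(d)}
  ∪ add   = {clear(e), holding(g), ontable(d)}

== RESULT ==
["clear(e)", "holding(g)", "ontable(d)"]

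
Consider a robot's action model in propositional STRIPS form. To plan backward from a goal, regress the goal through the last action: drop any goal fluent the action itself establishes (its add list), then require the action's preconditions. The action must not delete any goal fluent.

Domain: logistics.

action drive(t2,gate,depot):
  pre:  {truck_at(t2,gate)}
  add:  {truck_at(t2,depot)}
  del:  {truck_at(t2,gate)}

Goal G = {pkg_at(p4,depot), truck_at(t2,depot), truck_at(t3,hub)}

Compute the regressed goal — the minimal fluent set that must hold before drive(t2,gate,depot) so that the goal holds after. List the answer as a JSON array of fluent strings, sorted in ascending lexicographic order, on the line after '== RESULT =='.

Regress:
  G ∩ del = {}  (empty — regression defined)
  G \ add = {pkg_at(p4,depot), truck_at(t2,depot), truck_at(t3,hub)} \ {truck_at(t2,depot)} = {pkg_at(p4,depot), truck_at(t3,hub)}
  ∪ pre   = {pkg_at(p4,depot), truck_at(t3,hub)} ∪ {truck_at(t2,gate)}
          = {pkg_at(p4,depot), truck_at(t2,gate), truck_at(t3,hub)}

== RESULT ==
["pkg_at(p4,depot)", "truck_at(t2,gate)", "truck_at(t3,hub)"]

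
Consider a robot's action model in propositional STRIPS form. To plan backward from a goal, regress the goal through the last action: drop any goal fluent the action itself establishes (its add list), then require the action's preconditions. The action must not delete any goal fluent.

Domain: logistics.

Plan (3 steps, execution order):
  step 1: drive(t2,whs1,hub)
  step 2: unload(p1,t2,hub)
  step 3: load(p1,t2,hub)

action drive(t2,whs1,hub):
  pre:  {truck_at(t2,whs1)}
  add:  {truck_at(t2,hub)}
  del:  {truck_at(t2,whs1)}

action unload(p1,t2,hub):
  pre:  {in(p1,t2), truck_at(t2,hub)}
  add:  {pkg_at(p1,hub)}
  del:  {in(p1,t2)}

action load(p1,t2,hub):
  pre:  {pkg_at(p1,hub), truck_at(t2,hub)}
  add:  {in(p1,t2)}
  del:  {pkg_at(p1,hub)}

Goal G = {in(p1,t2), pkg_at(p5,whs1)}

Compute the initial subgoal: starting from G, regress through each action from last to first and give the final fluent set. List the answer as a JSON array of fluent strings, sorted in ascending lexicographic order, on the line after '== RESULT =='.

Work backward from the goal:
  through step 3 (load(p1,t2,hub)): drop {in(p1,t2)}, keep {pkg_at(p5,whs1)}, require {pkg_at(p1,hub), truck_at(t2,hub)}
    → {pkg_at(p1,hub), pkg_at(p5,whs1), truck_at(t2,hub)}
  through step 2 (unload(p1,t2,hub)): drop {pkg_at(p1,hub)}, keep {pkg_at(p5,whs1), truck_at(t2,hub)}, require {in(p1,t2), truck_at(t2,hub)}
    → {in(p1,t2), pkg_at(p5,whs1), truck_at(t2,hub)}
  through step 1 (drive(t2,whs1,hub)): drop {truck_at(t2,hub)}, keep {in(p1,t2), pkg_at(p5,whs1)}, require {truck_at(t2,whs1)}
    → {in(p1,t2), pkg_at(p5,whs1), truck_at(t2,whs1)}

== RESULT ==
["in(p1,t2)", "pkg_at(p5,whs1)", "truck_at(t2,whs1)"]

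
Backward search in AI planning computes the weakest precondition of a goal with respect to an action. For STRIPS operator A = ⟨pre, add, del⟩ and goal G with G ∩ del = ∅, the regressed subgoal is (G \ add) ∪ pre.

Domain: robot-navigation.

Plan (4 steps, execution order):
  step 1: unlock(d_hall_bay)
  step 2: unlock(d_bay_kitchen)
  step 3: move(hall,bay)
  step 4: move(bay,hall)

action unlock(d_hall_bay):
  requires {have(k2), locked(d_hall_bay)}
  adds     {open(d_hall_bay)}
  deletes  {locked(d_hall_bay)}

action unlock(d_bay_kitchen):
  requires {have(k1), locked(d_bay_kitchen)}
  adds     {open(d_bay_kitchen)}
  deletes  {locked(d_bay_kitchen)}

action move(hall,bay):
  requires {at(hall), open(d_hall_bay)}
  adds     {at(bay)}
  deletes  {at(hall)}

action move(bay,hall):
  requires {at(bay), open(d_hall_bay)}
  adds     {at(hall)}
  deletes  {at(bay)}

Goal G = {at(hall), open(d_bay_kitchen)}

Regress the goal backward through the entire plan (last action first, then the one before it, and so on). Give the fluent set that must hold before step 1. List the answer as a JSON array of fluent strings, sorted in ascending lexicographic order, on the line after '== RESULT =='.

Regress step by step:
  through step 4 (move(bay,hall)): drop {at(hall)}, keep {open(d_bay_kitchen)}, require {at(bay), open(d_hall_bay)}
    → {at(bay), open(d_bay_kitchen), open(d_hall_bay)}
  through step 3 (move(hall,bay)): drop {at(bay)}, keep {open(d_bay_kitchen), open(d_hall_bay)}, require {at(hall), open(d_hall_bay)}
    → {at(hall), open(d_bay_kitchen), open(d_hall_bay)}
  through step 2 (unlock(d_bay_kitchen)): drop {open(d_bay_kitchen)}, keep {at(hall), open(d_hall_bay)}, require {have(k1), locked(d_bay_kitchen)}
    → {at(hall), have(k1), locked(d_bay_kitchen), open(d_hall_bay)}
  through step 1 (unlock(d_hall_bay)): drop {open(d_hall_bay)}, keep {at(hall), have(k1), locked(d_bay_kitchen)}, require {have(k2), locked(d_hall_bay)}
    → {at(hall), have(k1), have(k2), locked(d_bay_kitchen), locked(d_hall_bay)}

== RESULT ==
["at(hall)", "have(k1)", "have(k2)", "locked(d_bay_kitchen)", "locked(d_hall_bay)"]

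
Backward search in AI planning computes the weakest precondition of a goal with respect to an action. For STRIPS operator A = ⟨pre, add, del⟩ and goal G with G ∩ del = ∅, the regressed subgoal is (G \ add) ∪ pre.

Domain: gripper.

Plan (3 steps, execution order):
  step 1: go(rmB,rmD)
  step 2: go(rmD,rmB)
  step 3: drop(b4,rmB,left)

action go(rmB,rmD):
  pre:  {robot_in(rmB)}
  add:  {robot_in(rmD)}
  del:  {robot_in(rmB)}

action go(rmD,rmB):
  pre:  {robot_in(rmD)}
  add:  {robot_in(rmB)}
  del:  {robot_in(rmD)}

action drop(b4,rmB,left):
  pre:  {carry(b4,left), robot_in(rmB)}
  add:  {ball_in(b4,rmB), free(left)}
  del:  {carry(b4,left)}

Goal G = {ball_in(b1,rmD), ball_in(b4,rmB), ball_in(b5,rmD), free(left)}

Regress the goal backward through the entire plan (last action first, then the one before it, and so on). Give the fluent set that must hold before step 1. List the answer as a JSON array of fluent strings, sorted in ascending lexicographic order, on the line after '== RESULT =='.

Regress step by step:
  through step 3 (drop(b4,rmB,left)): drop {ball_in(b4,rmB), free(left)}, keep {ball_in(b1,rmD), ball_in(b5,rmD)}, require {carry(b4,left), robot_in(rmB)}
    → {ball_in(b1,rmD), ball_in(b5,rmD), carry(b4,left), robot_in(rmB)}
  through step 2 (go(rmD,rmB)): drop {robot_in(rmB)}, keep {ball_in(b1,rmD), ball_in(b5,rmD), carry(b4,left)}, require {robot_in(rmD)}
    → {ball_in(b1,rmD), ball_in(b5,rmD), carry(b4,left), robot_in(rmD)}
  through step 1 (go(rmB,rmD)): drop {robot_in(rmD)}, keep {ball_in(b1,rmD), ball_in(b5,rmD), carry(b4,left)}, require {robot_in(rmB)}
    → {ball_in(b1,rmD), ball_in(b5,rmD), carry(b4,left), robot_in(rmB)}

== RESULT ==
["ball_in(b1,rmD)", "ball_in(b5,rmD)", "carry(b4,left)", "robot_in(rmB)"]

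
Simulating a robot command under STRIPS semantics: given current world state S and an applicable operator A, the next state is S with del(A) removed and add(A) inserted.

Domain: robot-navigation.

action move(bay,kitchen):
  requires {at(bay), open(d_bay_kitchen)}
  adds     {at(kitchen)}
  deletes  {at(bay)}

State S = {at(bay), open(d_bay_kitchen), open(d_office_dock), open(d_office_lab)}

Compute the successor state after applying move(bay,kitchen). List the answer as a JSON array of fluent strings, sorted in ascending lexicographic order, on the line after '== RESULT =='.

Progress:
  pre ⊆ S: {at(bay), open(d_bay_kitchen)} ⊆ S  — applicable
  S \ del = {open(d_bay_kitchen), open(d_office_dock), open(d_office_lab)}
  ∪ add   = {at(kitchen), open(d_bay_kitchen), open(d_office_dock), open(d_office_lab)}

== RESULT ==
["at(kitchen)", "open(d_bay_kitchen)", "open(d_office_dock)", "open(d_office_lab)"]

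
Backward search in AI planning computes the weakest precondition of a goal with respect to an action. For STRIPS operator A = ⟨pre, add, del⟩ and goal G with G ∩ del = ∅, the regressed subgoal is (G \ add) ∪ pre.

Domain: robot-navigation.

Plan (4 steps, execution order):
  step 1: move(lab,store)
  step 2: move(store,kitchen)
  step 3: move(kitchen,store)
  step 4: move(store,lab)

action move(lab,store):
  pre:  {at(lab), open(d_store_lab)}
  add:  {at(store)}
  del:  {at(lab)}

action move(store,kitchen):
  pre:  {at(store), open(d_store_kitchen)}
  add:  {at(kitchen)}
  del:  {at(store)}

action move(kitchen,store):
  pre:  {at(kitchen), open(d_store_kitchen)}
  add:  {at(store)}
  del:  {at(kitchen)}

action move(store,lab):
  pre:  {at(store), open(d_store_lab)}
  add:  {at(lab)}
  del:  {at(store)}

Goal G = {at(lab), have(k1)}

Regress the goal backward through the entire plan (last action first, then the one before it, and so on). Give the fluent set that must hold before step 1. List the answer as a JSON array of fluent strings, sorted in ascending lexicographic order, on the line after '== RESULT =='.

Regress step by step:
  through step 4 (move(store,lab)): drop {at(lab)}, keep {have(k1)}, require {at(store), open(d_store_lab)}
    → {at(store), have(k1), open(d_store_lab)}
  through step 3 (move(kitchen,store)): drop {at(store)}, keep {have(k1), open(d_store_lab)}, require {at(kitchen), open(d_store_kitchen)}
    → {at(kitchen), have(k1), open(d_store_kitchen), open(d_store_lab)}
  through step 2 (move(store,kitchen)): drop {at(kitchen)}, keep {have(k1), open(d_store_kitchen), open(d_store_lab)}, require {at(store), open(d_store_kitchen)}
    → {at(store), have(k1), open(d_store_kitchen), open(d_store_lab)}
  through step 1 (move(lab,store)): drop {at(store)}, keep {have(k1), open(d_store_kitchen), open(d_store_lab)}, require {at(lab), open(d_store_lab)}
    → {at(lab), have(k1), open(d_store_kitchen), open(d_store_lab)}

== RESULT ==
["at(lab)", "have(k1)", "open(d_store_kitchen)", "open(d_store_lab)"]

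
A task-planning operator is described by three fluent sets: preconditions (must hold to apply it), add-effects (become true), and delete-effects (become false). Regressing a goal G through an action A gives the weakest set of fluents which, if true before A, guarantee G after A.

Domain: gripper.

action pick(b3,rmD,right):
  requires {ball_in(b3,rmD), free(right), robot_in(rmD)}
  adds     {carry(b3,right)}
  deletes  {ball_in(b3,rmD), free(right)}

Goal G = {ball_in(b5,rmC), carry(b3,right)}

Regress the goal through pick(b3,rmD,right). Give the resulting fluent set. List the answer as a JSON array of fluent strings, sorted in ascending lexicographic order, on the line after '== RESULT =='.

Regress:
  G ∩ del = {}  (empty — regression defined)
  G \ add = {ball_in(b5,rmC), carry(b3,right)} \ {carry(b3,right)} = {ball_in(b5,rmC)}
  ∪ pre   = {ball_in(b5,rmC)} ∪ {ball_in(b3,rmD), free(right), robot_in(rmD)}
          = {ball_in(b3,rmD), ball_in(b5,rmC), free(right), robot_in(rmD)}

== RESULT ==
["ball_in(b3,rmD)", "ball_in(b5,rmC)", "free(right)", "robot_in(rmD)"]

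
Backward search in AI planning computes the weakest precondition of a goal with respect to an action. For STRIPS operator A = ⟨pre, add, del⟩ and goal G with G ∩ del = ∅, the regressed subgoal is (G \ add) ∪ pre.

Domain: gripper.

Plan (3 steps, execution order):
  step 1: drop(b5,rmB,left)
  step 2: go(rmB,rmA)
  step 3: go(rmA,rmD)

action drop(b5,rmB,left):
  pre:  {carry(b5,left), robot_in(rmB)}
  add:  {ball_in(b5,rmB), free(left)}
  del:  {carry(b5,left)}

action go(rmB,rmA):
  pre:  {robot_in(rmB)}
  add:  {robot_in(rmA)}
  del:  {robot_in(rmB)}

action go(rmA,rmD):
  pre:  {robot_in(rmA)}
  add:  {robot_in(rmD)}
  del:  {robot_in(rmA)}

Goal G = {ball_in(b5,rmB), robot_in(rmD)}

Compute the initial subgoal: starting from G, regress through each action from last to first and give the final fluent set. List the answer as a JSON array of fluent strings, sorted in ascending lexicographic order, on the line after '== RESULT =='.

Work backward from the goal:
  through step 3 (go(rmA,rmD)): drop {robot_in(rmD)}, keep {ball_in(b5,rmB)}, require {robot_in(rmA)}
    → {ball_in(b5,rmB), robot_in(rmA)}
  through step 2 (go(rmB,rmA)): drop {robot_in(rmA)}, keep {ball_in(b5,rmB)}, require {robot_in(rmB)}
    → {ball_in(b5,rmB), robot_in(rmB)}
  through step 1 (drop(b5,rmB,left)): drop {ball_in(b5,rmB)}, keep {robot_in(rmB)}, require {carry(b5,left), robot_in(rmB)}
    → {carry(b5,left), robot_in(rmB)}

== RESULT ==
["carry(b5,left)", "robot_in(rmB)"]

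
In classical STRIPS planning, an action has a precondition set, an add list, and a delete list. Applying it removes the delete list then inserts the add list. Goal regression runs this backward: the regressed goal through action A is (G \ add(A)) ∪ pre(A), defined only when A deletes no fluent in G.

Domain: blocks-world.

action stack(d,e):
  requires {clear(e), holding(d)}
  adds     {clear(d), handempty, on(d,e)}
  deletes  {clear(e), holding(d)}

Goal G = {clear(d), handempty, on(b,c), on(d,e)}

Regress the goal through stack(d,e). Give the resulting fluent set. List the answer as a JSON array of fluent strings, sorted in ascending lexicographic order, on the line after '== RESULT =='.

Compute (G \ add) ∪ pre:
  G ∩ del = {}  (empty — regression defined)
  G \ add = {clear(d), handempty, on(b,c), on(d,e)} \ {clear(d), handempty, on(d,e)} = {on(b,c)}
  ∪ pre   = {on(b,c)} ∪ {clear(e), holding(d)}
          = {clear(e), holding(d), on(b,c)}

== RESULT ==
["clear(e)", "holding(d)", "on(b,c)"]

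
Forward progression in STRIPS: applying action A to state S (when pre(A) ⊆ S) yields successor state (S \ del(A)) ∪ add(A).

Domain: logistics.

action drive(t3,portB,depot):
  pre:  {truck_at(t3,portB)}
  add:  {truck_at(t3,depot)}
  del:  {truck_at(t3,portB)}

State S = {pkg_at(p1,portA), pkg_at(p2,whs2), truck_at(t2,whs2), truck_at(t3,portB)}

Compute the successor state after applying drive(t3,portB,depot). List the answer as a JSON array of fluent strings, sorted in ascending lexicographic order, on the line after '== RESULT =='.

Compute (S \ del) ∪ add:
  pre ⊆ S: {truck_at(t3,portB)} ⊆ S  — applicable
  S \ del = {pkg_at(p1,portA), pkg_at(p2,whs2), truck_at(t2,whs2)}
  ∪ add   = {pkg_at(p1,portA), pkg_at(p2,whs2), truck_at(t2,whs2), truck_at(t3,depot)}

== RESULT ==
["pkg_at(p1,portA)", "pkg_at(p2,whs2)", "truck_at(t2,whs2)", "truck_at(t3,depot)"]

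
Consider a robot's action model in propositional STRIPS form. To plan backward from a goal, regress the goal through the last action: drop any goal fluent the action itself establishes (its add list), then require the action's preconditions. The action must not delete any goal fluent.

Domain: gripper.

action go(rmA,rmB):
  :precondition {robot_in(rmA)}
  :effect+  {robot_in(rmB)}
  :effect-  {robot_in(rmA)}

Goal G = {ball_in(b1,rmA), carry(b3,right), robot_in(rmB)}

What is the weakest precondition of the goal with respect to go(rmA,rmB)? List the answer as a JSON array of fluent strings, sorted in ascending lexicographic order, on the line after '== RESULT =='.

Regress:
  G ∩ del = {}  (empty — regression defined)
  G \ add = {ball_in(b1,rmA), carry(b3,right), robot_in(rmB)} \ {robot_in(rmB)} = {ball_in(b1,rmA), carry(b3,right)}
  ∪ pre   = {ball_in(b1,rmA), carry(b3,right)} ∪ {robot_in(rmA)}
          = {ball_in(b1,rmA), carry(b3,right), robot_in(rmA)}

== RESULT ==
["ball_in(b1,rmA)", "carry(b3,right)", "robot_in(rmA)"]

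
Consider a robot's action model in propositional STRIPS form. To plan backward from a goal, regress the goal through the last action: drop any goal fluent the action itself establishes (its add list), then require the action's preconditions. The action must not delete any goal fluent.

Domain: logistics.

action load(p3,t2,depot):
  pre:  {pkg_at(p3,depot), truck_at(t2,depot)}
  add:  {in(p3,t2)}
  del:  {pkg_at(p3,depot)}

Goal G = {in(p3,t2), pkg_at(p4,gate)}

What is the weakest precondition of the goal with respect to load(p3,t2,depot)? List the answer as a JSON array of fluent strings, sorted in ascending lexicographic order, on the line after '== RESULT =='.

Regress:
  G ∩ del = {}  (empty — regression defined)
  G \ add = {in(p3,t2), pkg_at(p4,gate)} \ {in(p3,t2)} = {pkg_at(p4,gate)}
  ∪ pre   = {pkg_at(p4,gate)} ∪ {pkg_at(p3,depot), truck_at(t2,depot)}
          = {pkg_at(p3,depot), pkg_at(p4,gate), truck_at(t2,depot)}

== RESULT ==
["pkg_at(p3,depot)", "pkg_at(p4,gate)", "truck_at(t2,depot)"]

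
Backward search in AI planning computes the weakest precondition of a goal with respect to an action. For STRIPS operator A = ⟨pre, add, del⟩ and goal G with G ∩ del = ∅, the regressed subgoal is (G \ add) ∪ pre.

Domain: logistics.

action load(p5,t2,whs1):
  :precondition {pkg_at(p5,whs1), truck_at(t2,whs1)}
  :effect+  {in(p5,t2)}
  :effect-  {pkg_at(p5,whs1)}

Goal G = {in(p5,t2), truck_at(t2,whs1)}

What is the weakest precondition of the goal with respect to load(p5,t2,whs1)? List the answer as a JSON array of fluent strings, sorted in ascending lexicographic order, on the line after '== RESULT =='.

Regress:
  G ∩ del = {}  (empty — regression defined)
  G \ add = {in(p5,t2), truck_at(t2,whs1)} \ {in(p5,t2)} = {truck_at(t2,whs1)}
  ∪ pre   = {truck_at(t2,whs1)} ∪ {pkg_at(p5,whs1), truck_at(t2,whs1)}
          = {pkg_at(p5,whs1), truck_at(t2,whs1)}

== RESULT ==
["pkg_at(p5,whs1)", "truck_at(t2,whs1)"]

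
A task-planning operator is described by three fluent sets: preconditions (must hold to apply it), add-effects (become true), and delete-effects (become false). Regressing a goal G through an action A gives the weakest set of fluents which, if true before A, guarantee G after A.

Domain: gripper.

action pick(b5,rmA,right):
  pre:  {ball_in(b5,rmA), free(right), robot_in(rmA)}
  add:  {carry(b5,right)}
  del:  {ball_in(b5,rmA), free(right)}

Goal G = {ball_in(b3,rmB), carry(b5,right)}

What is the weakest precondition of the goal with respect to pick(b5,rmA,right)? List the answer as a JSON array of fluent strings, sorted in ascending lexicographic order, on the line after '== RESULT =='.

Regress:
  G ∩ del = {}  (empty — regression defined)
  G \ add = {ball_in(b3,rmB), carry(b5,right)} \ {carry(b5,right)} = {ball_in(b3,rmB)}
  ∪ pre   = {ball_in(b3,rmB)} ∪ {ball_in(b5,rmA), free(right), robot_in(rmA)}
          = {ball_in(b3,rmB), ball_in(b5,rmA), free(right), robot_in(rmA)}

== RESULT ==
["ball_in(b3,rmB)", "ball_in(b5,rmA)", "free(right)", "robot_in(rmA)"]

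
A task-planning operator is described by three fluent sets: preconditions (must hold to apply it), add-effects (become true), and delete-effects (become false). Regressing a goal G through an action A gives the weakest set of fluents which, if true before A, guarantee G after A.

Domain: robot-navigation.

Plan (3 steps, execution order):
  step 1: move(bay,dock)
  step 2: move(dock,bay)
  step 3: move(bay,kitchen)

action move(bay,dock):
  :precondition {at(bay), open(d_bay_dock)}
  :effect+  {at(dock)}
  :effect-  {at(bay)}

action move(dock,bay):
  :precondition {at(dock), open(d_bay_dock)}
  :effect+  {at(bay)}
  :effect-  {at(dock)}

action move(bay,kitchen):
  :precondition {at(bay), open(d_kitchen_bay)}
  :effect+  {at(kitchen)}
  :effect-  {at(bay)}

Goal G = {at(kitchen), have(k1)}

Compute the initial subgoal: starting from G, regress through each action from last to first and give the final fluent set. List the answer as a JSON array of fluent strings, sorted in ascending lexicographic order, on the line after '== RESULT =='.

Work backward from the goal:
  through step 3 (move(bay,kitchen)): drop {at(kitchen)}, keep {have(k1)}, require {at(bay), open(d_kitchen_bay)}
    → {at(bay), have(k1), open(d_kitchen_bay)}
  through step 2 (move(dock,bay)): drop {at(bay)}, keep {have(k1), open(d_kitchen_bay)}, require {at(dock), open(d_bay_dock)}
    → {at(dock), have(k1), open(d_bay_dock), open(d_kitchen_bay)}
  through step 1 (move(bay,dock)): drop {at(dock)}, keep {have(k1), open(d_bay_dock), open(d_kitchen_bay)}, require {at(bay), open(d_bay_dock)}
    → {at(bay), have(k1), open(d_bay_dock), open(d_kitchen_bay)}

== RESULT ==
["at(bay)", "have(k1)", "open(d_bay_dock)", "open(d_kitchen_bay)"]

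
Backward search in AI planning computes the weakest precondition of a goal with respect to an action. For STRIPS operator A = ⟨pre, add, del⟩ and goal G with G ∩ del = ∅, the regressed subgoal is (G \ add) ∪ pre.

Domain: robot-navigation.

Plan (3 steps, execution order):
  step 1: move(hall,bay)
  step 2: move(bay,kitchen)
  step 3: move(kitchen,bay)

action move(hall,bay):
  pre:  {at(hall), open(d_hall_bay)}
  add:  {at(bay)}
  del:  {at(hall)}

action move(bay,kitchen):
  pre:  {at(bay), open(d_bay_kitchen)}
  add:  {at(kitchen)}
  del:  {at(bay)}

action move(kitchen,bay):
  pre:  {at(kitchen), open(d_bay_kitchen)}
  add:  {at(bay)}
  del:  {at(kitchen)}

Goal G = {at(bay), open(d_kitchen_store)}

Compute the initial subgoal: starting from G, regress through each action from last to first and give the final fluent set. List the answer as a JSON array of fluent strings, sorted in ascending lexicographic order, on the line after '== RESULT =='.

Work backward from the goal:
  through step 3 (move(kitchen,bay)): drop {at(bay)}, keep {open(d_kitchen_store)}, require {at(kitchen), open(d_bay_kitchen)}
    → {at(kitchen), open(d_bay_kitchen), open(d_kitchen_store)}
  through step 2 (move(bay,kitchen)): drop {at(kitchen)}, keep {open(d_bay_kitchen), open(d_kitchen_store)}, require {at(bay), open(d_bay_kitchen)}
    → {at(bay), open(d_bay_kitchen), open(d_kitchen_store)}
  through step 1 (move(hall,bay)): drop {at(bay)}, keep {open(d_bay_kitchen), open(d_kitchen_store)}, require {at(hall), open(d_hall_bay)}
    → {at(hall), open(d_bay_kitchen), open(d_hall_bay), open(d_kitchen_store)}

== RESULT ==
["at(hall)", "open(d_bay_kitchen)", "open(d_hall_bay)", "open(d_kitchen_store)"]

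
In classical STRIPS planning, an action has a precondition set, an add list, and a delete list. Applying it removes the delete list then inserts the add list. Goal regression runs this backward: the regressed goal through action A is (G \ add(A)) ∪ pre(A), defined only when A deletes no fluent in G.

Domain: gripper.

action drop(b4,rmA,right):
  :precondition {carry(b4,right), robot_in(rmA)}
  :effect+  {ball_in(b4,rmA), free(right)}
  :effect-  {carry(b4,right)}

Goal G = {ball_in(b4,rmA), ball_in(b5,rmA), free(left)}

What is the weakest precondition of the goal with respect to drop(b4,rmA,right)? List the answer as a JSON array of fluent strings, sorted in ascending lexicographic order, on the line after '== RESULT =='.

Regress:
  G ∩ del = {}  (empty — regression defined)
  G \ add = {ball_in(b4,rmA), ball_in(b5,rmA), free(left)} \ {ball_in(b4,rmA), free(right)} = {ball_in(b5,rmA), free(left)}
  ∪ pre   = {ball_in(b5,rmA), free(left)} ∪ {carry(b4,right), robot_in(rmA)}
          = {ball_in(b5,rmA), carry(b4,right), free(left), robot_in(rmA)}

== RESULT ==
["ball_in(b5,rmA)", "carry(b4,right)", "free(left)", "robot_in(rmA)"]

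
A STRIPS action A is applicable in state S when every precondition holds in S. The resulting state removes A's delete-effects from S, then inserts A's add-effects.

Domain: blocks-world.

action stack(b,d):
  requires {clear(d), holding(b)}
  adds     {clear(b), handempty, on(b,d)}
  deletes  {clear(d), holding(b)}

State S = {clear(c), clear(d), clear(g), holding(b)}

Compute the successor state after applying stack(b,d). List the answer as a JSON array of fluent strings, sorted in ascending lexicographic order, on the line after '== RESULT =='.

Compute (S \ del) ∪ add:
  pre ⊆ S: {clear(d), holding(b)} ⊆ S  — applicable
  S \ del = {clear(c), clear(g)}
  ∪ add   = {clear(b), clear(c), clear(g), handempty, on(b,d)}

== RESULT ==
["clear(b)", "clear(c)", "clear(g)", "handempty", "on(b,d)"]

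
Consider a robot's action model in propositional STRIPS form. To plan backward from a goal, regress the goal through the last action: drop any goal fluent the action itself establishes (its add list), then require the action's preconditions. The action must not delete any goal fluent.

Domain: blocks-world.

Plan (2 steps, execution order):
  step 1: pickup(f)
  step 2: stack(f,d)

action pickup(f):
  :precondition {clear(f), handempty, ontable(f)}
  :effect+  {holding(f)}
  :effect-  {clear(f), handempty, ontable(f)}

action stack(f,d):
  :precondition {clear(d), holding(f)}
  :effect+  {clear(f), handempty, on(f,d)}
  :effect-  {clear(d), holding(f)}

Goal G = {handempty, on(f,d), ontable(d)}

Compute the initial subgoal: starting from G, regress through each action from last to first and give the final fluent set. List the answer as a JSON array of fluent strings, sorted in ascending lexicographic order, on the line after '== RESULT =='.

Regress step by step:
  through step 2 (stack(f,d)): drop {handempty, on(f,d)}, keep {ontable(d)}, require {clear(d), holding(f)}
    → {clear(d), holding(f), ontable(d)}
  through step 1 (pickup(f)): drop {holding(f)}, keep {clear(d), ontable(d)}, require {clear(f), handempty, ontable(f)}
    → {clear(d), clear(f), handempty, ontable(d), ontable(f)}

== RESULT ==
["clear(d)", "clear(f)", "handempty", "ontable(d)", "ontable(f)"]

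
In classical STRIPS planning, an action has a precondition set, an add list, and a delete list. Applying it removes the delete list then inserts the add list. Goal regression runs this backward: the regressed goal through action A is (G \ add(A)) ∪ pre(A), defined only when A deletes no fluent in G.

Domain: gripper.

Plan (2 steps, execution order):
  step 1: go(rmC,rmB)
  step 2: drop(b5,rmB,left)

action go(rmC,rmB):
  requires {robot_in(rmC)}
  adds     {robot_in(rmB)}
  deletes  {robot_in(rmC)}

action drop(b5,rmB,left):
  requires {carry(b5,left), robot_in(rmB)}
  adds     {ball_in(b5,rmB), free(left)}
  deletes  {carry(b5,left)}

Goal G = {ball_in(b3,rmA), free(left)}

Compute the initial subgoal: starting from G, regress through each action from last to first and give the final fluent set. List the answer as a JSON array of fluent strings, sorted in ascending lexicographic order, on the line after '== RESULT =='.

Work backward from the goal:
  through step 2 (drop(b5,rmB,left)): drop {free(left)}, keep {ball_in(b3,rmA)}, require {carry(b5,left), robot_in(rmB)}
    → {ball_in(b3,rmA), carry(b5,left), robot_in(rmB)}
  through step 1 (go(rmC,rmB)): drop {robot_in(rmB)}, keep {ball_in(b3,rmA), carry(b5,left)}, require {robot_in(rmC)}
    → {ball_in(b3,rmA), carry(b5,left), robot_in(rmC)}

== RESULT ==
["ball_in(b3,rmA)", "carry(b5,left)", "robot_in(rmC)"]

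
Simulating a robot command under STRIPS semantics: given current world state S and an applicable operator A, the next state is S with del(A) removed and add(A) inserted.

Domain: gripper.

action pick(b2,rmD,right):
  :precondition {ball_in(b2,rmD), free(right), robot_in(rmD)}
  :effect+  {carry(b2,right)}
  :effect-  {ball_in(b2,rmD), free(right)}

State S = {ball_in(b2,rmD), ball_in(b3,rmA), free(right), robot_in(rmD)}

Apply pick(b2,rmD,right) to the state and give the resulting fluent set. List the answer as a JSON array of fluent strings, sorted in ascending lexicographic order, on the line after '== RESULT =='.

Compute (S \ del) ∪ add:
  pre ⊆ S: {ball_in(b2,rmD), free(right), robot_in(rmD)} ⊆ S  — applicable
  S \ del = {ball_in(b3,rmA), robot_in(rmD)}
  ∪ add   = {ball_in(b3,rmA), carry(b2,right), robot_in(rmD)}

== RESULT ==
["ball_in(b3,rmA)", "carry(b2,right)", "robot_in(rmD)"]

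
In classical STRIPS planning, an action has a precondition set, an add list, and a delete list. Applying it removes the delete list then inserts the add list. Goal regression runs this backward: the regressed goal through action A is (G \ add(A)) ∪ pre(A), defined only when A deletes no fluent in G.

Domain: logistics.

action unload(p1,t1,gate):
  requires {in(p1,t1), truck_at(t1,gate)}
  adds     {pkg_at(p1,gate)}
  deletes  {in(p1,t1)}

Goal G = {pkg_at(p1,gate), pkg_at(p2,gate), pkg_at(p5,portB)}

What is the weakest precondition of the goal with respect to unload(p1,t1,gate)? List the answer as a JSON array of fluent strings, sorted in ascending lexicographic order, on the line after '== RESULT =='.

Regress:
  G ∩ del = {}  (empty — regression defined)
  G \ add = {pkg_at(p1,gate), pkg_at(p2,gate), pkg_at(p5,portB)} \ {pkg_at(p1,gate)} = {pkg_at(p2,gate), pkg_at(p5,portB)}
  ∪ pre   = {pkg_at(p2,gate), pkg_at(p5,portB)} ∪ {in(p1,t1), truck_at(t1,gate)}
          = {in(p1,t1), pkg_at(p2,gate), pkg_at(p5,portB), truck_at(t1,gate)}

== RESULT ==
["in(p1,t1)", "pkg_at(p2,gate)", "pkg_at(p5,portB)", "truck_at(t1,gate)"]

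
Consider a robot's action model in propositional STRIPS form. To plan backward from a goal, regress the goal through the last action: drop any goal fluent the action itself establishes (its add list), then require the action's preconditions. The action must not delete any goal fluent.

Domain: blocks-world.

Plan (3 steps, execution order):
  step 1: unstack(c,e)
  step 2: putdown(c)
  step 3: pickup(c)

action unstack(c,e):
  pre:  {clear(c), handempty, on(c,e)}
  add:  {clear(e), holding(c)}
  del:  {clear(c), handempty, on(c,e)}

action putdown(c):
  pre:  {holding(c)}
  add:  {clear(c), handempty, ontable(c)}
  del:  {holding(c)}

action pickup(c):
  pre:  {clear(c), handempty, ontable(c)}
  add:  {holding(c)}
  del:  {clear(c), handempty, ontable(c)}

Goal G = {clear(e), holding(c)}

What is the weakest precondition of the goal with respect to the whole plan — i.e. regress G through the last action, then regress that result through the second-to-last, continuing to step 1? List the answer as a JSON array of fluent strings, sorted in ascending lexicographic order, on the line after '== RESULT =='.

Regress step by step:
  through step 3 (pickup(c)): drop {holding(c)}, keep {clear(e)}, require {clear(c), handempty, ontable(c)}
    → {clear(c), clear(e), handempty, ontable(c)}
  through step 2 (putdown(c)): drop {clear(c), handempty, ontable(c)}, keep {clear(e)}, require {holding(c)}
    → {clear(e), holding(c)}
  through step 1 (unstack(c,e)): drop {clear(e), holding(c)}, keep {}, require {clear(c), handempty, on(c,e)}
    → {clear(c), handempty, on(c,e)}

== RESULT ==
["clear(c)", "handempty", "on(c,e)"]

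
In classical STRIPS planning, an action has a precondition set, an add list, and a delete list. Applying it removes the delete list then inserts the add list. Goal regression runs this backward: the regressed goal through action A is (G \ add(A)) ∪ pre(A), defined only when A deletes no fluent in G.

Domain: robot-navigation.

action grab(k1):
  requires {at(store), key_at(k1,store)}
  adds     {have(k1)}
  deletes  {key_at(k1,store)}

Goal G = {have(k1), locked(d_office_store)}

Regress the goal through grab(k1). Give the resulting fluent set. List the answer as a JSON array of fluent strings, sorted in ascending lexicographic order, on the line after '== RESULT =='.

Compute (G \ add) ∪ pre:
  G ∩ del = {}  (empty — regression defined)
  G \ add = {have(k1), locked(d_office_store)} \ {have(k1)} = {locked(d_office_store)}
  ∪ pre   = {locked(d_office_store)} ∪ {at(store), key_at(k1,store)}
          = {at(store), key_at(k1,store), locked(d_office_store)}

== RESULT ==
["at(store)", "key_at(k1,store)", "locked(d_office_store)"]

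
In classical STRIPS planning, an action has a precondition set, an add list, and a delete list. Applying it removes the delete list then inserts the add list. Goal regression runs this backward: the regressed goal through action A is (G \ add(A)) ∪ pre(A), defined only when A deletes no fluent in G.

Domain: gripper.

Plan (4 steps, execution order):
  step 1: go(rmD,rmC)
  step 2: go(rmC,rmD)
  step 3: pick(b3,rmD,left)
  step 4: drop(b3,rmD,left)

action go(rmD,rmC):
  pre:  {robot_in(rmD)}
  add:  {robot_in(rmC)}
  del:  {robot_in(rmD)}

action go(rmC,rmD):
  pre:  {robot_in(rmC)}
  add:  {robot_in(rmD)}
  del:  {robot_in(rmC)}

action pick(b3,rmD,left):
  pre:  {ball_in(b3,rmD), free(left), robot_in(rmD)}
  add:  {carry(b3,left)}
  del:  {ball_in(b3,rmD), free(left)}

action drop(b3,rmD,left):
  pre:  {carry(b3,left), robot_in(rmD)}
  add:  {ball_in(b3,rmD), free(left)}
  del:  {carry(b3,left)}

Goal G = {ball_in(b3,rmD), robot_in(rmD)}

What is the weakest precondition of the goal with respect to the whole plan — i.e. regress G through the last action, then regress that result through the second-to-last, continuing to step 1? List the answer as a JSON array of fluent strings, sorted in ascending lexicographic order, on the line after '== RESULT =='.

Regress step by step:
  through step 4 (drop(b3,rmD,left)): drop {ball_in(b3,rmD)}, keep {robot_in(rmD)}, require {carry(b3,left), robot_in(rmD)}
    → {carry(b3,left), robot_in(rmD)}
  through step 3 (pick(b3,rmD,left)): drop {carry(b3,left)}, keep {robot_in(rmD)}, require {ball_in(b3,rmD), free(left), robot_in(rmD)}
    → {ball_in(b3,rmD), free(left), robot_in(rmD)}
  through step 2 (go(rmC,rmD)): drop {robot_in(rmD)}, keep {ball_in(b3,rmD), free(left)}, require {robot_in(rmC)}
    → {ball_in(b3,rmD), free(left), robot_in(rmC)}
  through step 1 (go(rmD,rmC)): drop {robot_in(rmC)}, keep {ball_in(b3,rmD), free(left)}, require {robot_in(rmD)}
    → {ball_in(b3,rmD), free(left), robot_in(rmD)}

== RESULT ==
["ball_in(b3,rmD)", "free(left)", "robot_in(rmD)"]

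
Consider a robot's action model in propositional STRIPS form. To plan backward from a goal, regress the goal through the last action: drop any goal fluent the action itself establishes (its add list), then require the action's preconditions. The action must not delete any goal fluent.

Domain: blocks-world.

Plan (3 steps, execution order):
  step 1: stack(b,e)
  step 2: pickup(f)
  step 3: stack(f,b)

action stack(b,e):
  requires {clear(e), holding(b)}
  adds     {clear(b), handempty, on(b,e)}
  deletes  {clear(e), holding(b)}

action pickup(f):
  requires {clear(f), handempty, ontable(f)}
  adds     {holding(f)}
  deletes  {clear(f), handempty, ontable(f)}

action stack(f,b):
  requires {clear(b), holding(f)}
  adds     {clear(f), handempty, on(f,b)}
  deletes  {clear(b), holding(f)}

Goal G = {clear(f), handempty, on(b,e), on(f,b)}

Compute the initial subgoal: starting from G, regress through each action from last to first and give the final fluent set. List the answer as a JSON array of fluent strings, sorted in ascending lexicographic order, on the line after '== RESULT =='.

Work backward from the goal:
  through step 3 (stack(f,b)): drop {clear(f), handempty, on(f,b)}, keep {on(b,e)}, require {clear(b), holding(f)}
    → {clear(b), holding(f), on(b,e)}
  through step 2 (pickup(f)): drop {holding(f)}, keep {clear(b), on(b,e)}, require {clear(f), handempty, ontable(f)}
    → {clear(b), clear(f), handempty, on(b,e), ontable(f)}
  through step 1 (stack(b,e)): drop {clear(b), handempty, on(b,e)}, keep {clear(f), ontable(f)}, require {clear(e), holding(b)}
    → {clear(e), clear(f), holding(b), ontable(f)}

== RESULT ==
["clear(e)", "clear(f)", "holding(b)", "ontable(f)"]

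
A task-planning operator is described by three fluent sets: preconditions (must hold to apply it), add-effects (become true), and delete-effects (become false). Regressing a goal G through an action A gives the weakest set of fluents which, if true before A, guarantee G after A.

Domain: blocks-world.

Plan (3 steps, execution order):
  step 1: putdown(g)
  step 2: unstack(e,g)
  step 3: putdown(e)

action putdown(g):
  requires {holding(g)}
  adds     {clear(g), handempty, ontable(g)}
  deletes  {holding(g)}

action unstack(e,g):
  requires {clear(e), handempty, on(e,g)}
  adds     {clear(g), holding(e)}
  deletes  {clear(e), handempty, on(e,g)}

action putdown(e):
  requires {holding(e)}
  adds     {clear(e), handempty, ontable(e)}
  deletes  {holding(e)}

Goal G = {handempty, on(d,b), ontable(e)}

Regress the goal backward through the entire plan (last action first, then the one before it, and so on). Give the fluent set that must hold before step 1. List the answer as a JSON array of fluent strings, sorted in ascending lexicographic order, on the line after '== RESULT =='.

Work backward from the goal:
  through step 3 (putdown(e)): drop {handempty, ontable(e)}, keep {on(d,b)}, require {holding(e)}
    → {holding(e), on(d,b)}
  through step 2 (unstack(e,g)): drop {holding(e)}, keep {on(d,b)}, require {clear(e), handempty, on(e,g)}
    → {clear(e), handempty, on(d,b), on(e,g)}
  through step 1 (putdown(g)): drop {handempty}, keep {clear(e), on(d,b), on(e,g)}, require {holding(g)}
    → {clear(e), holding(g), on(d,b), on(e,g)}

== RESULT ==
["clear(e)", "holding(g)", "on(d,b)", "on(e,g)"]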